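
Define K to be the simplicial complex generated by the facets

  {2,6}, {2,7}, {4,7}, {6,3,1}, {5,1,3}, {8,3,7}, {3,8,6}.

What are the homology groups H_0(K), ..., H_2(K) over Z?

H_0 = Z,  H_1 = Z,  H_2 = 0.

Take the total order 1 < 2 < 3 < 4 < 5 < 6 < 7 < 8 on the vertex set. Then K (dimension 2) consists of the simplices:

  0-simplices (8): [1], [2], [3], [4], [5], [6], [7], [8]
  1-simplices (12): [1,3], [1,5], [1,6], [2,6], [2,7], [3,5], [3,6], [3,7], [3,8], [4,7], [6,8], [7,8]
  2-simplices (4): [1,3,5], [1,3,6], [3,6,8], [3,7,8]

Hence C_0 ≅ Z^8, C_1 ≅ Z^12, C_2 ≅ Z^4.

∂_1: C_1 → C_0 is given by ∂[p,q] = [q] − [p].
The 8×12 boundary matrix has rank 7 and Smith normal form diag(1,1,1,1,1,1,1).

Boundary ∂_2: C_2 → C_1 maps a triangle to the signed sum of its edges. For instance
  ∂[3,7,8] = [7,8] − [3,8] + [3,7],
  ∂[1,3,6] = [3,6] − [1,6] + [1,3].
The resulting 12×4 matrix has rank 4, and its Smith normal form has invariant factors (1,1,1,1).

Now H_k = ker ∂_k / im ∂_{k+1}, so:

  H_0: rank C_0 − rank ∂_1 = 8 − 7 = 1, and the invariant factors of ∂_1 are all 1, so H_0 = Z.
  H_1: rank ker ∂_1 − rank ∂_2 = (12 − 7) − 4 = 1, and the invariant factors of ∂_2 are all 1, so H_1 = Z.
  H_2: rank ker ∂_2 − rank ∂_3 = (4 − 4) − 0 = 0, and there is no ∂_3, so H_2 = 0.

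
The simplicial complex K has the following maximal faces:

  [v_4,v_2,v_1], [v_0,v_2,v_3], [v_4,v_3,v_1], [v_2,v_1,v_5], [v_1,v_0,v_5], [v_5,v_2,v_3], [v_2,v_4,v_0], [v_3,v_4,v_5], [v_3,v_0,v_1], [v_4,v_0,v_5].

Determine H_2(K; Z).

Fix the vertex order v_0 < v_1 < v_2 < v_3 < v_4 < v_5 and write every simplex with vertices in increasing order. Then dim K = 2 and the simplices of K are:

  0-simplices (6): [v_0], [v_1], [v_2], [v_3], [v_4], [v_5]
  1-simplices (15): (15 of them)
  2-simplices (10): [v_0,v_1,v_3], [v_0,v_1,v_5], [v_0,v_2,v_3], [v_0,v_2,v_4], [v_0,v_4,v_5], [v_1,v_2,v_4], [v_1,v_2,v_5], [v_1,v_3,v_4], [v_2,v_3,v_5], [v_3,v_4,v_5]

giving chain groups C_0 ≅ Z^6, C_1 ≅ Z^15, C_2 ≅ Z^10.

∂_1: C_1 → C_0 maps an edge to its endpoints' difference, ∂[p,q] = q − p.
The 6×15 boundary matrix has rank 5 and Smith normal form diag(1,1,1,1,1).

The boundary map ∂_2: C_2 → C_1 sends each 2-simplex [p,q,r] to [q,r] − [p,r] + [p,q]. For instance
  ∂[v_1,v_2,v_4] = [v_2,v_4] − [v_1,v_4] + [v_1,v_2],
  ∂[v_0,v_2,v_3] = [v_2,v_3] − [v_0,v_3] + [v_0,v_2].
The resulting 15×10 matrix has rank 10, and its Smith normal form has invariant factors (1,1,1,1,1,1,1,1,1,2).

From H_k ≅ ker(∂_k) / im(∂_{k+1}) we obtain:

  H_2: rank ker ∂_2 − rank ∂_3 = (10 − 10) − 0 = 0, and there is no ∂_3, so H_2 = 0.

H_2 ≅ 0.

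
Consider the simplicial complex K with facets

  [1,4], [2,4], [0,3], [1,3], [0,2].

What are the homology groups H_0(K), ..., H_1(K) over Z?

Take the total order 0 < 1 < 2 < 3 < 4 on the vertex set. Then K (dimension 1) consists of the simplices:

  0-simplices (5): [0], [1], [2], [3], [4]
  1-simplices (5): [0,2], [0,3], [1,3], [1,4], [2,4]

Hence C_0 ≅ Z^5, C_1 ≅ Z^5.

The boundary map ∂_1: C_1 → C_0 is given by ∂[p,q] = [q] − [p]. For instance
  ∂[1,3] = [3] − [1].
The 5×5 boundary matrix has rank 4 and Smith normal form diag(1,1,1,1).

Reading off H_k = ker ∂_k / im ∂_{k+1}:

  H_0: rank C_0 − rank ∂_1 = 5 − 4 = 1, and the invariant factors of ∂_1 are all 1, so H_0 ≅ Z.
  H_1: rank ker ∂_1 − rank ∂_2 = (5 − 4) − 0 = 1, and there is no ∂_2, so H_1 ≅ Z.

As a check, the Euler characteristic is 5 − 5 = 0, which agrees with 1 − 1 = 0.
(K is a triangulation of the circle S^1.)

H_0 = Z,  H_1 = Z.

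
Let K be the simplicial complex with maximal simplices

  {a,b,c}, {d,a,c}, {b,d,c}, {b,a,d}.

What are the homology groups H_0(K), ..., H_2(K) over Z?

H_0 = Z,  H_1 = 0,  H_2 = Z.

K has 4 vertices, 6 edges, 4 triangles.
rank ∂_0 = 0, rank ∂_1 = 3 ⇒ b_0 = 4 − 0 − 3 = 1; all invariant factors of ∂_1 are 1 so no torsion. So H_0 = Z.
rank ∂_1 = 3, rank ∂_2 = 3 ⇒ b_1 = 6 − 3 − 3 = 0; all invariant factors of ∂_2 are 1 so no torsion. So H_1 = 0.
rank ∂_2 = 3, rank ∂_3 = 0 ⇒ b_2 = 4 − 3 − 0 = 1. So H_2 = Z.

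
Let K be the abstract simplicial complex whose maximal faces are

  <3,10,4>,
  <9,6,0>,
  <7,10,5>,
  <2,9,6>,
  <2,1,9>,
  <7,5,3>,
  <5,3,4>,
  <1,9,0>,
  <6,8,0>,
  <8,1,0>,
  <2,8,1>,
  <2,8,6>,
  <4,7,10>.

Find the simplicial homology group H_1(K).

Take the total order 0 < 1 < 2 < 3 < 4 < 5 < 6 < 7 < 8 < 9 < 10 on the vertex set. Then K (dimension 2) consists of the simplices:

  0-simplices (11): [0], [1], [2], [3], [4], [5], [6], [7], [8], [9], [10]
  1-simplices (22): [0,1], [0,6], [0,8], [0,9], [1,2], [1,8], [1,9], [2,6], [2,8], [2,9], [3,4], [3,5], [3,7], [3,10], [4,5], [4,7], [4,10], [5,7], [5,10], [6,8], [6,9], [7,10]
  2-simplices (13): [0,1,8], [0,1,9], [0,6,8], [0,6,9], [1,2,8], [1,2,9], [2,6,8], [2,6,9], [3,4,5], [3,4,10], [3,5,7], [4,7,10], [5,7,10]

Hence C_0 ≅ Z^11, C_1 ≅ Z^22, C_2 ≅ Z^13.

∂_1: C_1 → C_0 is given by ∂[p,q] = [q] − [p].
The resulting 11×22 matrix has rank 9, and its Smith normal form has invariant factors (1,1,1,1,1,1,1,1,1).

The boundary map ∂_2: C_2 → C_1 acts by ∂[p,q,r] = [q,r] − [p,r] + [p,q]. For instance
  ∂[3,4,10] = [4,10] − [3,10] + [3,4],
  ∂[3,4,5] = [4,5] − [3,5] + [3,4].
The resulting 22×13 matrix has rank 12, and its Smith normal form has invariant factors (1,1,1,1,1,1,1,1,1,1,1,1).

Computing H_k = (kernel of ∂_k) / (image of ∂_{k+1}):

  H_1: rank ker ∂_1 − rank ∂_2 = (22 − 9) − 12 = 1, and the invariant factors of ∂_2 are all 1, so H_1 ≅ Z.

(K is a triangulation of the disjoint union of the 2-sphere S^2 and the Möbius band.)

H_1 ≅ Z.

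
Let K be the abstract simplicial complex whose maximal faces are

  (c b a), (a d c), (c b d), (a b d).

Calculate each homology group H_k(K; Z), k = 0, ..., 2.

H_0 ≅ Z,  H_1 = 0,  H_2 ≅ Z.

Fix the vertex order a < b < c < d and write every simplex with vertices in increasing order. Then dim K = 2 and the simplices of K are:

  0-simplices (4): a, b, c, d
  1-simplices (6): ab, ac, ad, bc, bd, cd
  2-simplices (4): abc, abd, acd, bcd

Hence C_0 ≅ Z^4, C_1 ≅ Z^6, C_2 ≅ Z^4.

The boundary map ∂_1: C_1 → C_0 maps an edge to its endpoints' difference, ∂[p,q] = q − p.
The resulting 4×6 matrix has rank 3, and its Smith normal form has invariant factors (1,1,1).

The boundary map ∂_2: C_2 → C_1 sends each 2-simplex [p,q,r] to [q,r] − [p,r] + [p,q]. For instance
  ∂acd = cd − ad + ac,
  ∂bcd = cd − bd + bc.
As a 6×4 matrix over Z this has rank 3, with invariant factors (1,1,1).

From H_k ≅ ker(∂_k) / im(∂_{k+1}) we obtain:

  H_0: rank C_0 − rank ∂_1 = 4 − 3 = 1, and the invariant factors of ∂_1 are all 1, so H_0 ≅ Z.
  H_1: rank ker ∂_1 − rank ∂_2 = (6 − 3) − 3 = 0, and the invariant factors of ∂_2 are all 1, so H_1 ≅ 0.
  H_2: rank ker ∂_2 − rank ∂_3 = (4 − 3) − 0 = 1, and there is no ∂_3, so H_2 ≅ Z.

As a check, the Euler characteristic is 4 − 6 + 4 = 2, which agrees with 1 − 0 + 1 = 2.
(K is a triangulation of the 2-sphere S^2.)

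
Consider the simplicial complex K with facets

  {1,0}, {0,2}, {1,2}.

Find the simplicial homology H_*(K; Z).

Fix the vertex order 0 < 1 < 2 and write every simplex with vertices in increasing order. Then dim K = 1 and the simplices of K are:

  0-simplices (3): [0], [1], [2]
  1-simplices (3): [0,1], [0,2], [1,2]

Hence C_0 ≅ Z^3, C_1 ≅ Z^3.

Boundary ∂_1: C_1 → C_0 is given by ∂[p,q] = [q] − [p].
This gives a 3×3 integer matrix of rank 2; reducing to Smith normal form yields diagonal entries (1,1).

Computing H_k = (kernel of ∂_k) / (image of ∂_{k+1}):

  H_0: rank C_0 − rank ∂_1 = 3 − 2 = 1, and the invariant factors of ∂_1 are all 1, so H_0 = Z.
  H_1: rank ker ∂_1 − rank ∂_2 = (3 − 2) − 0 = 1, and there is no ∂_2, so H_1 = Z.

(K is a triangulation of the circle S^1.)

H_0 ≅ Z,  H_1 ≅ Z.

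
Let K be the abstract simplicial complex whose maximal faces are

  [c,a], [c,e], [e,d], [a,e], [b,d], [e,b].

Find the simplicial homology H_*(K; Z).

Order the vertices as a < b < c < d < e. Listing each simplex with vertices in this order, K has dimension 1 with simplices:

  0-simplices (5): a, b, c, d, e
  1-simplices (6): ac, ae, bd, be, ce, de

so the chain groups are C_0 ≅ Z^5, C_1 ≅ Z^6.

∂_1: C_1 → C_0 maps an edge to its endpoints' difference, ∂[p,q] = q − p.
As a 5×6 matrix over Z this has rank 4, with invariant factors (1,1,1,1).

Computing H_k = (kernel of ∂_k) / (image of ∂_{k+1}):

  H_0: rank C_0 − rank ∂_1 = 5 − 4 = 1, and the invariant factors of ∂_1 are all 1, so H_0 = Z.
  H_1: rank ker ∂_1 − rank ∂_2 = (6 − 4) − 0 = 2, and there is no ∂_2, so H_1 = Z^2.

(K is a triangulation of a wedge of 2 circles.)

H_0 ≅ Z,  H_1 ≅ Z^2.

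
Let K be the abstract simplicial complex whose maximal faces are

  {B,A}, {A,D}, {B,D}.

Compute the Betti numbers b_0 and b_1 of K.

Fix the vertex order A < B < D and write every simplex with vertices in increasing order. Then dim K = 1 and the simplices of K are:

  0-simplices (3): A, B, D
  1-simplices (3): AB, AD, BD

Hence C_0 ≅ Z^3, C_1 ≅ Z^3.

Boundary ∂_1: C_1 → C_0 maps an edge to its endpoints' difference, ∂[p,q] = q − p.
This gives a 3×3 integer matrix of rank 2; reducing to Smith normal form yields diagonal entries (1,1).

Computing H_k = (kernel of ∂_k) / (image of ∂_{k+1}):

  H_0: rank C_0 − rank ∂_1 = 3 − 2 = 1, and the invariant factors of ∂_1 are all 1, so H_0 ≅ Z.
  H_1: rank ker ∂_1 − rank ∂_2 = (3 − 2) − 0 = 1, and there is no ∂_2, so H_1 ≅ Z.

Hence the Betti numbers are b_0 = 1, b_1 = 1.

b_0 = 1, b_1 = 1.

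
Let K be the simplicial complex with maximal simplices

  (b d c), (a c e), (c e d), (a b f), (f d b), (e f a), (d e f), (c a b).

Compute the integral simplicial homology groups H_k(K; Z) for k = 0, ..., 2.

We work with the vertex ordering a < b < c < d < e < f. The simplices of K, each written with vertices in increasing order, are:

  0-simplices (6): a, b, c, d, e, f
  1-simplices (12): ab, ac, ae, af, bc, bd, bf, cd, ce, de, df, ef
  2-simplices (8): abc, abf, ace, aef, bcd, bdf, cde, def

so the chain groups are C_0 ≅ Z^6, C_1 ≅ Z^12, C_2 ≅ Z^8.

The boundary map ∂_1: C_1 → C_0 sends each edge [p,q] (with p < q) to q − p.
The 6×12 boundary matrix has rank 5 and Smith normal form diag(1,1,1,1,1).

∂_2: C_2 → C_1 maps a triangle to the signed sum of its edges. For instance
  ∂def = ef − df + de,
  ∂bcd = cd − bd + bc.
The 12×8 boundary matrix has rank 7 and Smith normal form diag(1,1,1,1,1,1,1).

From H_k ≅ ker(∂_k) / im(∂_{k+1}) we obtain:

  H_0: rank C_0 − rank ∂_1 = 6 − 5 = 1, and the invariant factors of ∂_1 are all 1, so H_0 = Z.
  H_1: rank ker ∂_1 − rank ∂_2 = (12 − 5) − 7 = 0, and the invariant factors of ∂_2 are all 1, so H_1 = 0.
  H_2: rank ker ∂_2 − rank ∂_3 = (8 − 7) − 0 = 1, and there is no ∂_3, so H_2 = Z.

H_0 ≅ Z,  H_1 = 0,  H_2 ≅ Z.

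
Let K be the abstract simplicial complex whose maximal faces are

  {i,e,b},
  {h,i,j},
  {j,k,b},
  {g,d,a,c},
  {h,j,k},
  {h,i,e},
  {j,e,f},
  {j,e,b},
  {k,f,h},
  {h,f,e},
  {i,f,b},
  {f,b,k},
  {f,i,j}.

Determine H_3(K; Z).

Order the vertices as a < b < c < d < e < f < g < h < i < j < k. Listing each simplex with vertices in this order, K has dimension 3 with simplices:

  0-simplices (11): a, b, c, d, e, f, g, h, i, j, k
  1-simplices (24): ac, ad, ag, be, bf, bi, bj, bk, cd, cg, dg, ef, eh, ei, ej, fh, fi, fj, fk, hi, hj, hk, ij, jk
  2-simplices (16): acd, acg, adg, bei, bej, bfi, bfk, bjk, cdg, efh, efj, ehi, fhk, fij, hij, hjk
  3-simplices (1): acdg

Hence C_0 ≅ Z^11, C_1 ≅ Z^24, C_2 ≅ Z^16, C_3 ≅ Z^1.

The boundary map ∂_1: C_1 → C_0 maps an edge to its endpoints' difference, ∂[p,q] = q − p. For instance
  ∂bf = f − b.
As a 11×24 matrix over Z this has rank 9, with invariant factors (1,1,1,1,1,1,1,1,1).

Boundary ∂_2: C_2 → C_1 acts by ∂[p,q,r] = [q,r] − [p,r] + [p,q]. For instance
  ∂fij = ij − fj + fi,
  ∂ehi = hi − ei + eh.
The resulting 24×16 matrix has rank 15, and its Smith normal form has invariant factors (1,1,1,1,1,1,1,1,1,1,1,1,1,1,2).

∂_3: C_3 → C_2 sends each 3-simplex σ to the alternating sum Σ_i (−1)^i (σ with its i-th vertex removed). For instance
  ∂acdg = cdg − adg + acg − acd.
This gives a 16×1 integer matrix of rank 1; reducing to Smith normal form yields diagonal entries (1).

Reading off H_k = ker ∂_k / im ∂_{k+1}:

  H_3: rank ker ∂_3 − rank ∂_4 = (1 − 1) − 0 = 0, and there is no ∂_4, so H_3 = 0.

H_3 ≅ 0.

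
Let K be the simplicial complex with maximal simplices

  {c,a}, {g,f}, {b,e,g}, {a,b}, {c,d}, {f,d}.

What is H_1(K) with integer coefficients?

H_1 = Z.

Take the total order a < b < c < d < e < f < g on the vertex set. Then K (dimension 2) consists of the simplices:

  0-simplices (7): a, b, c, d, e, f, g
  1-simplices (8): ab, ac, be, bg, cd, df, eg, fg
  2-simplices (1): beg

so the chain groups are C_0 ≅ Z^7, C_1 ≅ Z^8, C_2 ≅ Z^1.

∂_1: C_1 → C_0 sends each edge [p,q] (with p < q) to q − p.
This gives a 7×8 integer matrix of rank 6; reducing to Smith normal form yields diagonal entries (1,1,1,1,1,1).

The boundary map ∂_2: C_2 → C_1 acts by ∂[p,q,r] = [q,r] − [p,r] + [p,q]. For instance
  ∂beg = eg − bg + be.
The resulting 8×1 matrix has rank 1, and its Smith normal form has invariant factors (1).

Computing H_k = (kernel of ∂_k) / (image of ∂_{k+1}):

  H_1: rank ker ∂_1 − rank ∂_2 = (8 − 6) − 1 = 1, and the invariant factors of ∂_2 are all 1, so H_1 ≅ Z.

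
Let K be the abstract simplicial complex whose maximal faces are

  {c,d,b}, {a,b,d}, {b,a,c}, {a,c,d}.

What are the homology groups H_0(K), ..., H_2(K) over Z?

H_0 ≅ Z,  H_1 = 0,  H_2 ≅ Z.

Order the vertices as a < b < c < d. Listing each simplex with vertices in this order, K has dimension 2 with simplices:

  0-simplices (4): a, b, c, d
  1-simplices (6): ab, ac, ad, bc, bd, cd
  2-simplices (4): abc, abd, acd, bcd

so the chain groups are C_0 ≅ Z^4, C_1 ≅ Z^6, C_2 ≅ Z^4.

The boundary map ∂_1: C_1 → C_0 maps an edge to its endpoints' difference, ∂[p,q] = q − p.
The 4×6 boundary matrix has rank 3 and Smith normal form diag(1,1,1).

∂_2: C_2 → C_1 sends each 2-simplex [p,q,r] to [q,r] − [p,r] + [p,q]. For instance
  ∂abd = bd − ad + ab,
  ∂abc = bc − ac + ab.
The 6×4 boundary matrix has rank 3 and Smith normal form diag(1,1,1).

Reading off H_k = ker ∂_k / im ∂_{k+1}:

  H_0: rank C_0 − rank ∂_1 = 4 − 3 = 1, and the invariant factors of ∂_1 are all 1, so H_0 = Z.
  H_1: rank ker ∂_1 − rank ∂_2 = (6 − 3) − 3 = 0, and the invariant factors of ∂_2 are all 1, so H_1 = 0.
  H_2: rank ker ∂_2 − rank ∂_3 = (4 − 3) − 0 = 1, and there is no ∂_3, so H_2 = Z.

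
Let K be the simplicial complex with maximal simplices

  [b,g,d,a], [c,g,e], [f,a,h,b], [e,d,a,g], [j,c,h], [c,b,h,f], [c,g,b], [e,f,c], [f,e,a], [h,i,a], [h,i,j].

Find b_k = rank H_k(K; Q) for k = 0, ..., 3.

b_0 = 1, b_1 = 0, b_2 = 1, b_3 = 0.

Fix the vertex order a < b < c < d < e < f < g < h < i < j and write every simplex with vertices in increasing order. Then dim K = 3 and the simplices of K are:

  0-simplices (10): a, b, c, d, e, f, g, h, i, j
  1-simplices (25): ab, ad, ae, af, ag, ah, ai, bc, bd, bf, bg, bh, ce, cf, cg, ch, cj, de, dg, ef, eg, fh, hi, hj, ij
  2-simplices (21): abd, abf, abg, abh, ade, adg, aef, aeg, afh, ahi, bcf, bcg, bch, bdg, bfh, cef, ceg, cfh, chj, deg, hij
  3-simplices (4): abdg, abfh, adeg, bcfh

so the chain groups are C_0 ≅ Z^10, C_1 ≅ Z^25, C_2 ≅ Z^21, C_3 ≅ Z^4.

The boundary map ∂_1: C_1 → C_0 sends each edge [p,q] (with p < q) to q − p.
The resulting 10×25 matrix has rank 9, and its Smith normal form has invariant factors (1,1,1,1,1,1,1,1,1).

The boundary map ∂_2: C_2 → C_1 sends each 2-simplex [p,q,r] to [q,r] − [p,r] + [p,q]. For instance
  ∂bch = ch − bh + bc,
  ∂cfh = fh − ch + cf.
This gives a 25×21 integer matrix of rank 16; reducing to Smith normal form yields diagonal entries (1,1,1,1,1,1,1,1,1,1,1,1,1,1,1,1).

Boundary ∂_3: C_3 → C_2 sends each 3-simplex σ to the alternating sum Σ_i (−1)^i (σ with its i-th vertex removed). For instance
  ∂bcfh = cfh − bfh + bch − bcf,
  ∂abfh = bfh − afh + abh − abf.
As a 21×4 matrix over Z this has rank 4, with invariant factors (1,1,1,1).

Now H_k = ker ∂_k / im ∂_{k+1}, so:

  H_0: rank C_0 − rank ∂_1 = 10 − 9 = 1, and the invariant factors of ∂_1 are all 1, so H_0 = Z.
  H_1: rank ker ∂_1 − rank ∂_2 = (25 − 9) − 16 = 0, and the invariant factors of ∂_2 are all 1, so H_1 = 0.
  H_2: rank ker ∂_2 − rank ∂_3 = (21 − 16) − 4 = 1, and the invariant factors of ∂_3 are all 1, so H_2 = Z.
  H_3: rank ker ∂_3 − rank ∂_4 = (4 − 4) − 0 = 0, and there is no ∂_4, so H_3 = 0.

Hence the Betti numbers are b_0 = 1, b_1 = 0, b_2 = 1, b_3 = 0.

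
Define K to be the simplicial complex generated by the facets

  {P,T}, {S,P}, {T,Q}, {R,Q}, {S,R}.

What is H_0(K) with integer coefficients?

H_0 ≅ Z.

Order the vertices as P < Q < R < S < T. Listing each simplex with vertices in this order, K has dimension 1 with simplices:

  0-simplices (5): P, Q, R, S, T
  1-simplices (5): PS, PT, QR, QT, RS

giving chain groups C_0 ≅ Z^5, C_1 ≅ Z^5.

∂_1: C_1 → C_0 maps an edge to its endpoints' difference, ∂[p,q] = q − p.
The resulting 5×5 matrix has rank 4, and its Smith normal form has invariant factors (1,1,1,1).

Reading off H_k = ker ∂_k / im ∂_{k+1}:

  H_0: rank C_0 − rank ∂_1 = 5 − 4 = 1, and the invariant factors of ∂_1 are all 1, so H_0 = Z.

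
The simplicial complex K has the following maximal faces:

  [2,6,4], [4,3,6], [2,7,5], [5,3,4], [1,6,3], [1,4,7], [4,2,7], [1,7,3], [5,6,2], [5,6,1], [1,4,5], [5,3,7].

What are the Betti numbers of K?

b_0 = 1, b_1 = 0, b_2 = 0.

We work with the vertex ordering 1 < 2 < 3 < 4 < 5 < 6 < 7. The simplices of K, each written with vertices in increasing order, are:

  0-simplices (7): [1], [2], [3], [4], [5], [6], [7]
  1-simplices (18): [1,3], [1,4], [1,5], [1,6], [1,7], [2,4], [2,5], [2,6], [2,7], [3,4], [3,5], [3,6], [3,7], [4,5], [4,6], [4,7], [5,6], [5,7]
  2-simplices (12): [1,3,6], [1,3,7], [1,4,5], [1,4,7], [1,5,6], [2,4,6], [2,4,7], [2,5,6], [2,5,7], [3,4,5], [3,4,6], [3,5,7]

Hence C_0 ≅ Z^7, C_1 ≅ Z^18, C_2 ≅ Z^12.

Boundary ∂_1: C_1 → C_0 sends each edge [p,q] (with p < q) to q − p.
This gives a 7×18 integer matrix of rank 6; reducing to Smith normal form yields diagonal entries (1,1,1,1,1,1).

∂_2: C_2 → C_1 acts by ∂[p,q,r] = [q,r] − [p,r] + [p,q]. For instance
  ∂[1,4,7] = [4,7] − [1,7] + [1,4],
  ∂[2,4,7] = [4,7] − [2,7] + [2,4].
This gives a 18×12 integer matrix of rank 12; reducing to Smith normal form yields diagonal entries (1,1,1,1,1,1,1,1,1,1,1,2).

Computing H_k = (kernel of ∂_k) / (image of ∂_{k+1}):

  H_0: rank C_0 − rank ∂_1 = 7 − 6 = 1, and the invariant factors of ∂_1 are all 1, so H_0 ≅ Z.
  H_1: rank ker ∂_1 − rank ∂_2 = (18 − 6) − 12 = 0, and ∂_2 has invariant factor 2 > 1, so H_1 ≅ Z/2.
  H_2: rank ker ∂_2 − rank ∂_3 = (12 − 12) − 0 = 0, and there is no ∂_3, so H_2 ≅ 0.

Hence the Betti numbers are b_0 = 1, b_1 = 0, b_2 = 0.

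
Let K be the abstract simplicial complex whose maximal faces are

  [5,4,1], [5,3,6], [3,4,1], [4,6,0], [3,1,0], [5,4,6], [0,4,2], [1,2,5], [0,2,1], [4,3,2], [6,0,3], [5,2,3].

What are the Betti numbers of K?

b_0 = 1, b_1 = 0, b_2 = 0.

We work with the vertex ordering 0 < 1 < 2 < 3 < 4 < 5 < 6. The simplices of K, each written with vertices in increasing order, are:

  0-simplices (7): [0], [1], [2], [3], [4], [5], [6]
  1-simplices (18): [0,1], [0,2], [0,3], [0,4], [0,6], [1,2], [1,3], [1,4], [1,5], [2,3], [2,4], [2,5], [3,4], [3,5], [3,6], [4,5], [4,6], [5,6]
  2-simplices (12): [0,1,2], [0,1,3], [0,2,4], [0,3,6], [0,4,6], [1,2,5], [1,3,4], [1,4,5], [2,3,4], [2,3,5], [3,5,6], [4,5,6]

Hence C_0 ≅ Z^7, C_1 ≅ Z^18, C_2 ≅ Z^12.

The boundary map ∂_1: C_1 → C_0 is given by ∂[p,q] = [q] − [p]. For instance
  ∂[2,4] = [4] − [2].
The resulting 7×18 matrix has rank 6, and its Smith normal form has invariant factors (1,1,1,1,1,1).

The boundary map ∂_2: C_2 → C_1 maps a triangle to the signed sum of its edges. For instance
  ∂[2,3,5] = [3,5] − [2,5] + [2,3],
  ∂[3,5,6] = [5,6] − [3,6] + [3,5].
The 18×12 boundary matrix has rank 12 and Smith normal form diag(1,1,1,1,1,1,1,1,1,1,1,2).

From H_k ≅ ker(∂_k) / im(∂_{k+1}) we obtain:

  H_0: rank C_0 − rank ∂_1 = 7 − 6 = 1, and the invariant factors of ∂_1 are all 1, so H_0 ≅ Z.
  H_1: rank ker ∂_1 − rank ∂_2 = (18 − 6) − 12 = 0, and ∂_2 has invariant factor 2 > 1, so H_1 ≅ Z/2Z.
  H_2: rank ker ∂_2 − rank ∂_3 = (12 − 12) − 0 = 0, and there is no ∂_3, so H_2 ≅ 0.

(K is a triangulation of the real projective plane RP^2.)

Hence the Betti numbers are b_0 = 1, b_1 = 0, b_2 = 0.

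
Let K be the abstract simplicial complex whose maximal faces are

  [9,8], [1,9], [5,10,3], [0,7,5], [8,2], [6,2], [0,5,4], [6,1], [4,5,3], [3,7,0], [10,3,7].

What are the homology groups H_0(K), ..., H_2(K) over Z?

H_0 ≅ Z^2,  H_1 ≅ Z^2,  H_2 = 0.

Order the vertices as 0 < 1 < 2 < 3 < 4 < 5 < 6 < 7 < 8 < 9 < 10. Listing each simplex with vertices in this order, K has dimension 2 with simplices:

  0-simplices (11): [0], [1], [2], [3], [4], [5], [6], [7], [8], [9], [10]
  1-simplices (17): [0,3], [0,4], [0,5], [0,7], [1,6], [1,9], [2,6], [2,8], [3,4], [3,5], [3,7], [3,10], [4,5], [5,7], [5,10], [7,10], [8,9]
  2-simplices (6): [0,3,7], [0,4,5], [0,5,7], [3,4,5], [3,5,10], [3,7,10]

Hence C_0 ≅ Z^11, C_1 ≅ Z^17, C_2 ≅ Z^6.

The boundary map ∂_1: C_1 → C_0 maps an edge to its endpoints' difference, ∂[p,q] = q − p.
The resulting 11×17 matrix has rank 9, and its Smith normal form has invariant factors (1,1,1,1,1,1,1,1,1).

∂_2: C_2 → C_1 maps a triangle to the signed sum of its edges. For instance
  ∂[3,5,10] = [5,10] − [3,10] + [3,5],
  ∂[3,7,10] = [7,10] − [3,10] + [3,7].
The 17×6 boundary matrix has rank 6 and Smith normal form diag(1,1,1,1,1,1).

Computing H_k = (kernel of ∂_k) / (image of ∂_{k+1}):

  H_0: rank C_0 − rank ∂_1 = 11 − 9 = 2, and the invariant factors of ∂_1 are all 1, so H_0 ≅ Z^2.
  H_1: rank ker ∂_1 − rank ∂_2 = (17 − 9) − 6 = 2, and the invariant factors of ∂_2 are all 1, so H_1 ≅ Z^2.
  H_2: rank ker ∂_2 − rank ∂_3 = (6 − 6) − 0 = 0, and there is no ∂_3, so H_2 ≅ 0.

As a check, the Euler characteristic is 11 − 17 + 6 = 0, which agrees with 2 − 2 + 0 = 0.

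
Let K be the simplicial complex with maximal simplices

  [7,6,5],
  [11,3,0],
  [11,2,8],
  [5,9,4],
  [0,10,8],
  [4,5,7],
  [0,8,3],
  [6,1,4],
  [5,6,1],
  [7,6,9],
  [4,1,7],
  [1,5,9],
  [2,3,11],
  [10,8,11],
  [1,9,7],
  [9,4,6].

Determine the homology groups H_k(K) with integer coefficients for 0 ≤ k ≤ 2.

We work with the vertex ordering 0 < 1 < 2 < 3 < 4 < 5 < 6 < 7 < 8 < 9 < 10 < 11. The simplices of K, each written with vertices in increasing order, are:

  0-simplices (12): [0], [1], [2], [3], [4], [5], [6], [7], [8], [9], [10], [11]
  1-simplices (27): (27 of them)
  2-simplices (16): [0,3,8], [0,3,11], [0,8,10], [1,4,6], [1,4,7], [1,5,6], [1,5,9], [1,7,9], [2,3,11], [2,8,11], [4,5,7], [4,5,9], [4,6,9], [5,6,7], [6,7,9], [8,10,11]

so the chain groups are C_0 ≅ Z^12, C_1 ≅ Z^27, C_2 ≅ Z^16.

Boundary ∂_1: C_1 → C_0 is given by ∂[p,q] = [q] − [p].
The 12×27 boundary matrix has rank 10 and Smith normal form diag(1,1,1,1,1,1,1,1,1,1).

∂_2: C_2 → C_1 maps a triangle to the signed sum of its edges. For instance
  ∂[0,8,10] = [8,10] − [0,10] + [0,8],
  ∂[2,3,11] = [3,11] − [2,11] + [2,3].
As a 27×16 matrix over Z this has rank 16, with invariant factors (1,1,1,1,1,1,1,1,1,1,1,1,1,1,1,2).

From H_k ≅ ker(∂_k) / im(∂_{k+1}) we obtain:

  H_0: rank C_0 − rank ∂_1 = 12 − 10 = 2, and the invariant factors of ∂_1 are all 1, so H_0 ≅ Z^2.
  H_1: rank ker ∂_1 − rank ∂_2 = (27 − 10) − 16 = 1, and ∂_2 has invariant factor 2 > 1, so H_1 ≅ Z ⊕ Z/2.
  H_2: rank ker ∂_2 − rank ∂_3 = (16 − 16) − 0 = 0, and there is no ∂_3, so H_2 ≅ 0.

As a check, the Euler characteristic is 12 − 27 + 16 = 1, which agrees with 2 − 1 + 0 = 1.

H_0 ≅ Z^2,  H_1 ≅ Z ⊕ Z/2,  H_2 = 0.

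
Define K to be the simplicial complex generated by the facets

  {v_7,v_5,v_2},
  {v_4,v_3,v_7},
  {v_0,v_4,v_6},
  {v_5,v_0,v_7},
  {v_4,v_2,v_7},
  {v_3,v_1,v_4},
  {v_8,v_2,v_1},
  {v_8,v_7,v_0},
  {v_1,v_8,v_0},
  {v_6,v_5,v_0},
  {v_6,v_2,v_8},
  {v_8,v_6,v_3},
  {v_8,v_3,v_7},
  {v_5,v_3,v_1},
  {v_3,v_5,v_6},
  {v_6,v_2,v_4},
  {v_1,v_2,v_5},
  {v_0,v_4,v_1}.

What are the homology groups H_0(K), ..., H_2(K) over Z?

Fix the vertex order v_0 < v_1 < v_2 < v_3 < v_4 < v_5 < v_6 < v_7 < v_8 and write every simplex with vertices in increasing order. Then dim K = 2 and the simplices of K are:

  0-simplices (9): [v_0], [v_1], [v_2], [v_3], [v_4], [v_5], [v_6], [v_7], [v_8]
  1-simplices (27): (27 of them)
  2-simplices (18): (18 of them)

so the chain groups are C_0 ≅ Z^9, C_1 ≅ Z^27, C_2 ≅ Z^18.

Boundary ∂_1: C_1 → C_0 is given by ∂[p,q] = [q] − [p].
As a 9×27 matrix over Z this has rank 8, with invariant factors (1,1,1,1,1,1,1,1).

The boundary map ∂_2: C_2 → C_1 maps a triangle to the signed sum of its edges. For instance
  ∂[v_0,v_1,v_4] = [v_1,v_4] − [v_0,v_4] + [v_0,v_1],
  ∂[v_0,v_7,v_8] = [v_7,v_8] − [v_0,v_8] + [v_0,v_7].
The 27×18 boundary matrix has rank 17 and Smith normal form diag(1,1,1,1,1,1,1,1,1,1,1,1,1,1,1,1,1).

Reading off H_k = ker ∂_k / im ∂_{k+1}:

  H_0: rank C_0 − rank ∂_1 = 9 − 8 = 1, and the invariant factors of ∂_1 are all 1, so H_0 = Z.
  H_1: rank ker ∂_1 − rank ∂_2 = (27 − 8) − 17 = 2, and the invariant factors of ∂_2 are all 1, so H_1 = Z^2.
  H_2: rank ker ∂_2 − rank ∂_3 = (18 − 17) − 0 = 1, and there is no ∂_3, so H_2 = Z.

(K is a triangulation of the torus T^2.)

H_0 = Z,  H_1 = Z^2,  H_2 = Z.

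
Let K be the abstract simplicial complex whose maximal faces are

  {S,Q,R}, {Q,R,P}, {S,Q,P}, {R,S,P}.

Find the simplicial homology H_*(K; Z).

Order the vertices as P < Q < R < S. Listing each simplex with vertices in this order, K has dimension 2 with simplices:

  0-simplices (4): P, Q, R, S
  1-simplices (6): PQ, PR, PS, QR, QS, RS
  2-simplices (4): PQR, PQS, PRS, QRS

Hence C_0 ≅ Z^4, C_1 ≅ Z^6, C_2 ≅ Z^4.

∂_1: C_1 → C_0 maps an edge to its endpoints' difference, ∂[p,q] = q − p. For instance
  ∂QR = R − Q.
This gives a 4×6 integer matrix of rank 3; reducing to Smith normal form yields diagonal entries (1,1,1).

Boundary ∂_2: C_2 → C_1 acts by ∂[p,q,r] = [q,r] − [p,r] + [p,q]. For instance
  ∂QRS = RS − QS + QR,
  ∂PQR = QR − PR + PQ.
As a 6×4 matrix over Z this has rank 3, with invariant factors (1,1,1).

Reading off H_k = ker ∂_k / im ∂_{k+1}:

  H_0: rank C_0 − rank ∂_1 = 4 − 3 = 1, and the invariant factors of ∂_1 are all 1, so H_0 = Z.
  H_1: rank ker ∂_1 − rank ∂_2 = (6 − 3) − 3 = 0, and the invariant factors of ∂_2 are all 1, so H_1 = 0.
  H_2: rank ker ∂_2 − rank ∂_3 = (4 − 3) − 0 = 1, and there is no ∂_3, so H_2 = Z.

As a check, the Euler characteristic is 4 − 6 + 4 = 2, which agrees with 1 − 0 + 1 = 2.

H_0 = Z,  H_1 = 0,  H_2 = Z.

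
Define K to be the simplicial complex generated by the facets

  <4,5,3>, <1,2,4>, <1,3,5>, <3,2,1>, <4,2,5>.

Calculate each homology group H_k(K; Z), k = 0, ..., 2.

H_0 ≅ Z,  H_1 ≅ Z,  H_2 = 0.

Take the total order 1 < 2 < 3 < 4 < 5 on the vertex set. Then K (dimension 2) consists of the simplices:

  0-simplices (5): [1], [2], [3], [4], [5]
  1-simplices (10): [1,2], [1,3], [1,4], [1,5], [2,3], [2,4], [2,5], [3,4], [3,5], [4,5]
  2-simplices (5): [1,2,3], [1,2,4], [1,3,5], [2,4,5], [3,4,5]

so the chain groups are C_0 ≅ Z^5, C_1 ≅ Z^10, C_2 ≅ Z^5.

The boundary map ∂_1: C_1 → C_0 is given by ∂[p,q] = [q] − [p].
The resulting 5×10 matrix has rank 4, and its Smith normal form has invariant factors (1,1,1,1).

The boundary map ∂_2: C_2 → C_1 acts by ∂[p,q,r] = [q,r] − [p,r] + [p,q]. For instance
  ∂[1,3,5] = [3,5] − [1,5] + [1,3],
  ∂[2,4,5] = [4,5] − [2,5] + [2,4].
As a 10×5 matrix over Z this has rank 5, with invariant factors (1,1,1,1,1).

Now H_k = ker ∂_k / im ∂_{k+1}, so:

  H_0: rank C_0 − rank ∂_1 = 5 − 4 = 1, and the invariant factors of ∂_1 are all 1, so H_0 = Z.
  H_1: rank ker ∂_1 − rank ∂_2 = (10 − 4) − 5 = 1, and the invariant factors of ∂_2 are all 1, so H_1 = Z.
  H_2: rank ker ∂_2 − rank ∂_3 = (5 − 5) − 0 = 0, and there is no ∂_3, so H_2 = 0.

(K is a triangulation of the Möbius band.)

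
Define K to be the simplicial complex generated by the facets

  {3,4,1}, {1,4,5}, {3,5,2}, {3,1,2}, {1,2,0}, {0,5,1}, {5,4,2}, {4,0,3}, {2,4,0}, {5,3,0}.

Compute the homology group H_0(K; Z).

Fix the vertex order 0 < 1 < 2 < 3 < 4 < 5 and write every simplex with vertices in increasing order. Then dim K = 2 and the simplices of K are:

  0-simplices (6): [0], [1], [2], [3], [4], [5]
  1-simplices (15): [0,1], [0,2], [0,3], [0,4], [0,5], [1,2], [1,3], [1,4], [1,5], [2,3], [2,4], [2,5], [3,4], [3,5], [4,5]
  2-simplices (10): [0,1,2], [0,1,5], [0,2,4], [0,3,4], [0,3,5], [1,2,3], [1,3,4], [1,4,5], [2,3,5], [2,4,5]

Hence C_0 ≅ Z^6, C_1 ≅ Z^15, C_2 ≅ Z^10.

The boundary map ∂_1: C_1 → C_0 maps an edge to its endpoints' difference, ∂[p,q] = q − p. For instance
  ∂[4,5] = [5] − [4].
The resulting 6×15 matrix has rank 5, and its Smith normal form has invariant factors (1,1,1,1,1).

Boundary ∂_2: C_2 → C_1 maps a triangle to the signed sum of its edges. For instance
  ∂[1,4,5] = [4,5] − [1,5] + [1,4],
  ∂[2,4,5] = [4,5] − [2,5] + [2,4].
The resulting 15×10 matrix has rank 10, and its Smith normal form has invariant factors (1,1,1,1,1,1,1,1,1,2).

Reading off H_k = ker ∂_k / im ∂_{k+1}:

  H_0: rank C_0 − rank ∂_1 = 6 − 5 = 1, and the invariant factors of ∂_1 are all 1, so H_0 ≅ Z.

H_0 = Z.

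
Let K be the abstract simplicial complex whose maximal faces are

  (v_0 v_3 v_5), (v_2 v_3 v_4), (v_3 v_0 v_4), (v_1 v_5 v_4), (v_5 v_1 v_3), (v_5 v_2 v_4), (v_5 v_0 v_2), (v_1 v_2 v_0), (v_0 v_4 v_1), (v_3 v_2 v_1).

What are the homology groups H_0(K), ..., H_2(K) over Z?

K has 6 vertices, 15 edges, 10 triangles.
rank ∂_0 = 0, rank ∂_1 = 5 ⇒ b_0 = 6 − 0 − 5 = 1; all invariant factors of ∂_1 are 1 so no torsion. So H_0 ≅ Z.
rank ∂_1 = 5, rank ∂_2 = 10 ⇒ b_1 = 15 − 5 − 10 = 0; ∂_2 has invariant factor(s) [2] giving torsion. So H_1 ≅ Z_2.
rank ∂_2 = 10, rank ∂_3 = 0 ⇒ b_2 = 10 − 10 − 0 = 0. So H_2 ≅ 0.

H_0 ≅ Z,  H_1 ≅ Z_2,  H_2 = 0.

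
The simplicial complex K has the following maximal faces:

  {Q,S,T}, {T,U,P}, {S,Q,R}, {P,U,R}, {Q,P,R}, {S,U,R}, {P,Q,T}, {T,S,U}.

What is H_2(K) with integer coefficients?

We work with the vertex ordering P < Q < R < S < T < U. The simplices of K, each written with vertices in increasing order, are:

  0-simplices (6): P, Q, R, S, T, U
  1-simplices (12): PQ, PR, PT, PU, QR, QS, QT, RS, RU, ST, SU, TU
  2-simplices (8): PQR, PQT, PRU, PTU, QRS, QST, RSU, STU

so the chain groups are C_0 ≅ Z^6, C_1 ≅ Z^12, C_2 ≅ Z^8.

∂_1: C_1 → C_0 is given by ∂[p,q] = [q] − [p]. For instance
  ∂PQ = Q − P.
The 6×12 boundary matrix has rank 5 and Smith normal form diag(1,1,1,1,1).

The boundary map ∂_2: C_2 → C_1 sends each 2-simplex [p,q,r] to [q,r] − [p,r] + [p,q]. For instance
  ∂PTU = TU − PU + PT,
  ∂RSU = SU − RU + RS.
The resulting 12×8 matrix has rank 7, and its Smith normal form has invariant factors (1,1,1,1,1,1,1).

Now H_k = ker ∂_k / im ∂_{k+1}, so:

  H_2: rank ker ∂_2 − rank ∂_3 = (8 − 7) − 0 = 1, and there is no ∂_3, so H_2 ≅ Z.

(K is a triangulation of the 2-sphere S^2.)

H_2 = Z.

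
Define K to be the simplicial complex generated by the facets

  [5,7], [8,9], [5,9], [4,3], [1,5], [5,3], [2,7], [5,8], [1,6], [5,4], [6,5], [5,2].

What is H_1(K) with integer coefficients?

H_1 = Z^4.

Fix the vertex order 1 < 2 < 3 < 4 < 5 < 6 < 7 < 8 < 9 and write every simplex with vertices in increasing order. Then dim K = 1 and the simplices of K are:

  0-simplices (9): [1], [2], [3], [4], [5], [6], [7], [8], [9]
  1-simplices (12): [1,5], [1,6], [2,5], [2,7], [3,4], [3,5], [4,5], [5,6], [5,7], [5,8], [5,9], [8,9]

Hence C_0 ≅ Z^9, C_1 ≅ Z^12.

The boundary map ∂_1: C_1 → C_0 sends each edge [p,q] (with p < q) to q − p.
This gives a 9×12 integer matrix of rank 8; reducing to Smith normal form yields diagonal entries (1,1,1,1,1,1,1,1).

Reading off H_k = ker ∂_k / im ∂_{k+1}:

  H_1: rank ker ∂_1 − rank ∂_2 = (12 − 8) − 0 = 4, and there is no ∂_2, so H_1 ≅ Z^4.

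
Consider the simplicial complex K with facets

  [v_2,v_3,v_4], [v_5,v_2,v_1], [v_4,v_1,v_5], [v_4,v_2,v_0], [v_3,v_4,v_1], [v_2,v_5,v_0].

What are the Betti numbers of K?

Take the total order v_0 < v_1 < v_2 < v_3 < v_4 < v_5 on the vertex set. Then K (dimension 2) consists of the simplices:

  0-simplices (6): [v_0], [v_1], [v_2], [v_3], [v_4], [v_5]
  1-simplices (12): [v_0,v_2], [v_0,v_4], [v_0,v_5], [v_1,v_2], [v_1,v_3], [v_1,v_4], [v_1,v_5], [v_2,v_3], [v_2,v_4], [v_2,v_5], [v_3,v_4], [v_4,v_5]
  2-simplices (6): [v_0,v_2,v_4], [v_0,v_2,v_5], [v_1,v_2,v_5], [v_1,v_3,v_4], [v_1,v_4,v_5], [v_2,v_3,v_4]

so the chain groups are C_0 ≅ Z^6, C_1 ≅ Z^12, C_2 ≅ Z^6.

The boundary map ∂_1: C_1 → C_0 is given by ∂[p,q] = [q] − [p]. For instance
  ∂[v_2,v_4] = [v_4] − [v_2].
This gives a 6×12 integer matrix of rank 5; reducing to Smith normal form yields diagonal entries (1,1,1,1,1).

Boundary ∂_2: C_2 → C_1 acts by ∂[p,q,r] = [q,r] − [p,r] + [p,q]. For instance
  ∂[v_1,v_2,v_5] = [v_2,v_5] − [v_1,v_5] + [v_1,v_2],
  ∂[v_1,v_4,v_5] = [v_4,v_5] − [v_1,v_5] + [v_1,v_4].
The resulting 12×6 matrix has rank 6, and its Smith normal form has invariant factors (1,1,1,1,1,1).

From H_k ≅ ker(∂_k) / im(∂_{k+1}) we obtain:

  H_0: rank C_0 − rank ∂_1 = 6 − 5 = 1, and the invariant factors of ∂_1 are all 1, so H_0 ≅ Z.
  H_1: rank ker ∂_1 − rank ∂_2 = (12 − 5) − 6 = 1, and the invariant factors of ∂_2 are all 1, so H_1 ≅ Z.
  H_2: rank ker ∂_2 − rank ∂_3 = (6 − 6) − 0 = 0, and there is no ∂_3, so H_2 ≅ 0.

As a check, the Euler characteristic is 6 − 12 + 6 = 0, which agrees with 1 − 1 + 0 = 0.
(K is a triangulation of the cylinder S^1 x I.)

Hence the Betti numbers are b_0 = 1, b_1 = 1, b_2 = 0.

b_0 = 1, b_1 = 1, b_2 = 0.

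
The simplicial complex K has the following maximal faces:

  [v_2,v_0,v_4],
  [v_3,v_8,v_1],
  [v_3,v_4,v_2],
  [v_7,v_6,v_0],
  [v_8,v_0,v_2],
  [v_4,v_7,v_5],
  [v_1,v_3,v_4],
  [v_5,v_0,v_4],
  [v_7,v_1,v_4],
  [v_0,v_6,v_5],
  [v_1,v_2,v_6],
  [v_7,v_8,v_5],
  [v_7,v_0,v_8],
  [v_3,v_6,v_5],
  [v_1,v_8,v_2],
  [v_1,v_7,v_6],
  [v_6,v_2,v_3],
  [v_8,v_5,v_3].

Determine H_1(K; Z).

Fix the vertex order v_0 < v_1 < v_2 < v_3 < v_4 < v_5 < v_6 < v_7 < v_8 and write every simplex with vertices in increasing order. Then dim K = 2 and the simplices of K are:

  0-simplices (9): [v_0], [v_1], [v_2], [v_3], [v_4], [v_5], [v_6], [v_7], [v_8]
  1-simplices (27): (27 of them)
  2-simplices (18): (18 of them)

so the chain groups are C_0 ≅ Z^9, C_1 ≅ Z^27, C_2 ≅ Z^18.

∂_1: C_1 → C_0 sends each edge [p,q] (with p < q) to q − p. For instance
  ∂[v_5,v_7] = [v_7] − [v_5].
The resulting 9×27 matrix has rank 8, and its Smith normal form has invariant factors (1,1,1,1,1,1,1,1).

∂_2: C_2 → C_1 sends each 2-simplex [p,q,r] to [q,r] − [p,r] + [p,q]. For instance
  ∂[v_1,v_3,v_8] = [v_3,v_8] − [v_1,v_8] + [v_1,v_3],
  ∂[v_0,v_6,v_7] = [v_6,v_7] − [v_0,v_7] + [v_0,v_6].
The 27×18 boundary matrix has rank 18 and Smith normal form diag(1,1,1,1,1,1,1,1,1,1,1,1,1,1,1,1,1,2).

From H_k ≅ ker(∂_k) / im(∂_{k+1}) we obtain:

  H_1: rank ker ∂_1 − rank ∂_2 = (27 − 8) − 18 = 1, and ∂_2 has invariant factor 2 > 1, so H_1 ≅ Z ⊕ Z_2.

(K is a triangulation of the Klein bottle.)

H_1 = Z ⊕ Z_2.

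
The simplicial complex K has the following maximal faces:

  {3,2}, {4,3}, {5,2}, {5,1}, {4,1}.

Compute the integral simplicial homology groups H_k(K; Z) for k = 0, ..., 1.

H_0 = Z,  H_1 = Z.

Fix the vertex order 1 < 2 < 3 < 4 < 5 and write every simplex with vertices in increasing order. Then dim K = 1 and the simplices of K are:

  0-simplices (5): [1], [2], [3], [4], [5]
  1-simplices (5): [1,4], [1,5], [2,3], [2,5], [3,4]

so the chain groups are C_0 ≅ Z^5, C_1 ≅ Z^5.

∂_1: C_1 → C_0 is given by ∂[p,q] = [q] − [p].
The 5×5 boundary matrix has rank 4 and Smith normal form diag(1,1,1,1).

Computing H_k = (kernel of ∂_k) / (image of ∂_{k+1}):

  H_0: rank C_0 − rank ∂_1 = 5 − 4 = 1, and the invariant factors of ∂_1 are all 1, so H_0 = Z.
  H_1: rank ker ∂_1 − rank ∂_2 = (5 − 4) − 0 = 1, and there is no ∂_2, so H_1 = Z.

As a check, the Euler characteristic is 5 − 5 = 0, which agrees with 1 − 1 = 0.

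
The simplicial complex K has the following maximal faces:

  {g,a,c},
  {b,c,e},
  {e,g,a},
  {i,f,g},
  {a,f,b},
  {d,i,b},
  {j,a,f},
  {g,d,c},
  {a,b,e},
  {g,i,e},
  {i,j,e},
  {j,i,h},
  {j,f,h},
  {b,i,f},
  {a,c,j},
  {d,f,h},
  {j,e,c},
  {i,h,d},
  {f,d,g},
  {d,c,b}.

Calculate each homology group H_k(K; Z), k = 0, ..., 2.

Order the vertices as a < b < c < d < e < f < g < h < i < j. Listing each simplex with vertices in this order, K has dimension 2 with simplices:

  0-simplices (10): a, b, c, d, e, f, g, h, i, j
  1-simplices (30): ab, ac, ae, af, ag, aj, bc, bd, be, bf, bi, cd, ce, cg, cj, df, dg, dh, di, eg, ei, ej, fg, fh, fi, fj, gi, hi, hj, ij
  2-simplices (20): abe, abf, acg, acj, aeg, afj, bcd, bce, bdi, bfi, cdg, cej, dfg, dfh, dhi, egi, eij, fgi, fhj, hij

Hence C_0 ≅ Z^10, C_1 ≅ Z^30, C_2 ≅ Z^20.

The boundary map ∂_1: C_1 → C_0 sends each edge [p,q] (with p < q) to q − p. For instance
  ∂ce = e − c.
This gives a 10×30 integer matrix of rank 9; reducing to Smith normal form yields diagonal entries (1,1,1,1,1,1,1,1,1).

The boundary map ∂_2: C_2 → C_1 acts by ∂[p,q,r] = [q,r] − [p,r] + [p,q]. For instance
  ∂eij = ij − ej + ei,
  ∂bfi = fi − bi + bf.
As a 30×20 matrix over Z this has rank 20, with invariant factors (1,1,1,1,1,1,1,1,1,1,1,1,1,1,1,1,1,1,1,2).

From H_k ≅ ker(∂_k) / im(∂_{k+1}) we obtain:

  H_0: rank C_0 − rank ∂_1 = 10 − 9 = 1, and the invariant factors of ∂_1 are all 1, so H_0 ≅ Z.
  H_1: rank ker ∂_1 − rank ∂_2 = (30 − 9) − 20 = 1, and ∂_2 has invariant factor 2 > 1, so H_1 ≅ Z ⊕ Z/2.
  H_2: rank ker ∂_2 − rank ∂_3 = (20 − 20) − 0 = 0, and there is no ∂_3, so H_2 ≅ 0.

H_0 = Z,  H_1 = Z ⊕ Z/2,  H_2 = 0.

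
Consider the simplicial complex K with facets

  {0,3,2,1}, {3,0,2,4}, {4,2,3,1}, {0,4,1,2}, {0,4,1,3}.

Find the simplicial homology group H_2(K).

H_2 = 0.

K has 5 vertices, 10 edges, 10 triangles, 5 3-simplices.
rank ∂_2 = 6, rank ∂_3 = 4 ⇒ b_2 = 10 − 6 − 4 = 0; all invariant factors of ∂_3 are 1 so no torsion. So H_2 ≅ 0.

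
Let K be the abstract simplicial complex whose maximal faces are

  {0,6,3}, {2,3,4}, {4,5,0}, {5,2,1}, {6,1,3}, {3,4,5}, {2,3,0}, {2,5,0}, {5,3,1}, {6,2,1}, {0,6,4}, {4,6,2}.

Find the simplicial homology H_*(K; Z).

H_0 ≅ Z,  H_1 ≅ Z/2,  H_2 = 0.

Take the total order 0 < 1 < 2 < 3 < 4 < 5 < 6 on the vertex set. Then K (dimension 2) consists of the simplices:

  0-simplices (7): [0], [1], [2], [3], [4], [5], [6]
  1-simplices (18): [0,2], [0,3], [0,4], [0,5], [0,6], [1,2], [1,3], [1,5], [1,6], [2,3], [2,4], [2,5], [2,6], [3,4], [3,5], [3,6], [4,5], [4,6]
  2-simplices (12): [0,2,3], [0,2,5], [0,3,6], [0,4,5], [0,4,6], [1,2,5], [1,2,6], [1,3,5], [1,3,6], [2,3,4], [2,4,6], [3,4,5]

so the chain groups are C_0 ≅ Z^7, C_1 ≅ Z^18, C_2 ≅ Z^12.

The boundary map ∂_1: C_1 → C_0 maps an edge to its endpoints' difference, ∂[p,q] = q − p. For instance
  ∂[0,5] = [5] − [0].
As a 7×18 matrix over Z this has rank 6, with invariant factors (1,1,1,1,1,1).

Boundary ∂_2: C_2 → C_1 maps a triangle to the signed sum of its edges. For instance
  ∂[1,2,5] = [2,5] − [1,5] + [1,2],
  ∂[1,3,5] = [3,5] − [1,5] + [1,3].
The 18×12 boundary matrix has rank 12 and Smith normal form diag(1,1,1,1,1,1,1,1,1,1,1,2).

Reading off H_k = ker ∂_k / im ∂_{k+1}:

  H_0: rank C_0 − rank ∂_1 = 7 − 6 = 1, and the invariant factors of ∂_1 are all 1, so H_0 ≅ Z.
  H_1: rank ker ∂_1 − rank ∂_2 = (18 − 6) − 12 = 0, and ∂_2 has invariant factor 2 > 1, so H_1 ≅ Z/2.
  H_2: rank ker ∂_2 − rank ∂_3 = (12 − 12) − 0 = 0, and there is no ∂_3, so H_2 ≅ 0.

(K is a triangulation of the real projective plane RP^2.)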